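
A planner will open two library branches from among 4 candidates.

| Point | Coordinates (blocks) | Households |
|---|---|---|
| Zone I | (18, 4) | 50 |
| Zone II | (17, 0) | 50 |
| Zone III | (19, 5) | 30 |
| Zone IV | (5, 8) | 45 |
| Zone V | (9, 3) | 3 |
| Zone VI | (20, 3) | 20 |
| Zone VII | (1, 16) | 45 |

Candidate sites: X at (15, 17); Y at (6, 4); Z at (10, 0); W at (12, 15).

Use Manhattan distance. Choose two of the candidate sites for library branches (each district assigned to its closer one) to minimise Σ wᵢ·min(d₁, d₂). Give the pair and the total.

Evaluate every pair (each demand assigned to the nearer of the two):
  {Y, Z}: total = 2632
  {Z, W}: total = 2767
  {Y, W}: total = 2847
  {X, Z}: total = 2902
  {X, Y}: total = 2982
  {X, W}: total = 3825
Best pair: {Y, Z} with total 2632.

{Y, Z}, total 2632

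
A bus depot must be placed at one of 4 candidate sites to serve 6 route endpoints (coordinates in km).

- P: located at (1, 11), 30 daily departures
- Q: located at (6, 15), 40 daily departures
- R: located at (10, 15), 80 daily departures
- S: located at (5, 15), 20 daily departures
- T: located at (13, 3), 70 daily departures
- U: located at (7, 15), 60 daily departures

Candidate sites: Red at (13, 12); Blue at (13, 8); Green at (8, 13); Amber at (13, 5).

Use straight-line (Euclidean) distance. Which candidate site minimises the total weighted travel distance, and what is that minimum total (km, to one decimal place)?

Total weighted distance at each candidate:
  Red (13, 12): total = 2208.7
  Blue (13, 8): total = 2492.1
  Green (8, 13): total = 1546.7
  Amber (13, 5): total = 2821.8
Minimum is at Green with total 1546.7 km.

Green, total 1546.7 km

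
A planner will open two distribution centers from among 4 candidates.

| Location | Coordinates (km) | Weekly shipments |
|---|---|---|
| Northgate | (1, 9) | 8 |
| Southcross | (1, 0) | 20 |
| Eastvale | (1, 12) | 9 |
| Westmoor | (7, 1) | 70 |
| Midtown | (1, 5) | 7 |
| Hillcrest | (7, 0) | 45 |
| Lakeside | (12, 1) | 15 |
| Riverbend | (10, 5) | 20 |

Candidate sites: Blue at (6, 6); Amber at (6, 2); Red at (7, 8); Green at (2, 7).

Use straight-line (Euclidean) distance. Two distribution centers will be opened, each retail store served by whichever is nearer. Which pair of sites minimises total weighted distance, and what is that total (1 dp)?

Evaluate every pair (each demand assigned to the nearer of the two):
  {Amber, Green}: total = 578.0
  {Blue, Amber}: total = 633.7
  {Amber, Red}: total = 637.8
  {Blue, Green}: total = 1051.1
  {Blue, Red}: total = 1133.7
  {Red, Green}: total = 1284.7
Best pair: {Amber, Green} with total 578.0.

{Amber, Green}, total 578.0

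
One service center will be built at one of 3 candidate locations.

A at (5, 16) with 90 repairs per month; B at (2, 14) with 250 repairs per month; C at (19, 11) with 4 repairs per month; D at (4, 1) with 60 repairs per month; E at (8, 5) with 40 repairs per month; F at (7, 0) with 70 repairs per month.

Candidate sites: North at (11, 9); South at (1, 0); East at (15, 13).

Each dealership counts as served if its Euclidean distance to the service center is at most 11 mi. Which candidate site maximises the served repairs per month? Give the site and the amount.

North, covering 514

Coverage radius r = 11 mi; a point is covered iff (Δx)²+(Δy)² ≤ 11² = 121.
  North (11, 9): covers {A, B, C, D, E, F} → 514
  South (1, 0): covers {D, E, F} → 170
  East (15, 13): covers {A, C, E} → 134
Maximum coverage at North: 514 repairs per month.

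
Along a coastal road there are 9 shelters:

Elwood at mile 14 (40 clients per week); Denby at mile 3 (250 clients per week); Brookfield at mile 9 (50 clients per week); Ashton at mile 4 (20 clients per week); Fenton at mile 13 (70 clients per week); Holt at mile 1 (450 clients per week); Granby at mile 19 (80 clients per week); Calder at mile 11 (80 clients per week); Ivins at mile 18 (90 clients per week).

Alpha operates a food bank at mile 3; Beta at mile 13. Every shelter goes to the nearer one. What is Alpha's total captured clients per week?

720

The indifferent point is the midpoint (3+13)/2 = 8; shelters left of it (closer to Alpha at 3) go to Alpha, those right go to Beta.
  Holt at 1 (w=450) → Alpha
  Denby at 3 (w=250) → Alpha
  Ashton at 4 (w=20) → Alpha
  Brookfield at 9 (w=50) → Beta
  Calder at 11 (w=80) → Beta
  Fenton at 13 (w=70) → Beta
  Elwood at 14 (w=40) → Beta
  Ivins at 18 (w=90) → Beta
  Granby at 19 (w=80) → Beta
Alpha captures 720; Beta captures 410.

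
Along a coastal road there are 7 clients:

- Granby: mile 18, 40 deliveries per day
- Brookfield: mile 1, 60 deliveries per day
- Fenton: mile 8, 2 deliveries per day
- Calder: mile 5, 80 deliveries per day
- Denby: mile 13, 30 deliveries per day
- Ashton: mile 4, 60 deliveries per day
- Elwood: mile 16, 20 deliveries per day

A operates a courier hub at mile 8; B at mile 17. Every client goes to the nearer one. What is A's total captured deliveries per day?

The indifferent point is the midpoint (8+17)/2 = 12.5; clients left of it (closer to A at 8) go to A, those right go to B.
  Brookfield at 1 (w=60) → A
  Ashton at 4 (w=60) → A
  Calder at 5 (w=80) → A
  Fenton at 8 (w=2) → A
  Denby at 13 (w=30) → B
  Elwood at 16 (w=20) → B
  Granby at 18 (w=40) → B
A captures 202; B captures 90.

202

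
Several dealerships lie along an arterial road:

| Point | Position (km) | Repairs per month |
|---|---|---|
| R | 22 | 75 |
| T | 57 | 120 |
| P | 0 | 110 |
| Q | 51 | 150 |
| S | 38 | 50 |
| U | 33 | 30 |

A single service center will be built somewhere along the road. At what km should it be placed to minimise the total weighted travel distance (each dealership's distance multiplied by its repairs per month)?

x = 51

For a sum of weighted absolute distances on a line, the optimum is the weighted median (not the mean). Total weight W = 535; half-weight = 267.5.
Sort by position and accumulate weight:
  km 0 (P, w=110) → cum 110
  km 22 (R, w=75) → cum 185
  km 33 (U, w=30) → cum 215
  km 38 (S, w=50) → cum 265
  km 51 (Q, w=150) → cum 415  ≥ 267.5 → median here
  km 57 (T, w=120) → cum 535
Optimal location: km 51.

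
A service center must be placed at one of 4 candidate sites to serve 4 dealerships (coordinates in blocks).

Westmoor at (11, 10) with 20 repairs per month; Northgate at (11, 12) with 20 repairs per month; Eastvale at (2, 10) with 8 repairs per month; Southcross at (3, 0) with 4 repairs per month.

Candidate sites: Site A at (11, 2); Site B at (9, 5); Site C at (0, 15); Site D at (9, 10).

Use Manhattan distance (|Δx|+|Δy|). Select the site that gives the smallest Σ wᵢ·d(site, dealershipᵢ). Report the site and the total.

Total weighted distance at each candidate:
  Site A (11, 2): total = 536
  Site B (9, 5): total = 460
  Site C (0, 15): total = 728
  Site D (9, 10): total = 240
Minimum is at Site D with total 240 blocks.

Site D, total 240 blocks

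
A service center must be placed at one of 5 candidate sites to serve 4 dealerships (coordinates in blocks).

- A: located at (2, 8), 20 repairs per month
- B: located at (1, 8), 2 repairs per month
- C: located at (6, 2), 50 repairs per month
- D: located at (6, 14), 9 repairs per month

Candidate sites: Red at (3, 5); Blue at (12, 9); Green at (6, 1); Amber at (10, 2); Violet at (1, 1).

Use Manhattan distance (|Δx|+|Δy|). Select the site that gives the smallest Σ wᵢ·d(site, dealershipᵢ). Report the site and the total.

Green, total 411 blocks

Total weighted distance at each candidate:
  Red (3, 5): total = 498
  Blue (12, 9): total = 993
  Green (6, 1): total = 411
  Amber (10, 2): total = 654
  Violet (1, 1): total = 636
Minimum is at Green with total 411 blocks.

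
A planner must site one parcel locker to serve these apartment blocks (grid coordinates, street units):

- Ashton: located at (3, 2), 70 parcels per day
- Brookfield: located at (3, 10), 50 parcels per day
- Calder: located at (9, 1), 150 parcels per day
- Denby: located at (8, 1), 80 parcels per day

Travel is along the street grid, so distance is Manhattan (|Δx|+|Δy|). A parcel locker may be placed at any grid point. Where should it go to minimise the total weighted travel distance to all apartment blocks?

Manhattan distance separates: Σwᵢ(|x−xᵢ|+|y−yᵢ|) = Σwᵢ|x−xᵢ| + Σwᵢ|y−yᵢ|, so x and y are optimised independently as 1-D weighted medians.
Total weight W = 350; half = 175.
x-coordinate, sorted with cumulative weight:
  x=3 (Ashton, w=70) cum 70
  x=3 (Brookfield, w=50) cum 120
  x=8 (Denby, w=80) cum 200  ← median
  x=9 (Calder, w=150) cum 350
⇒ x* = 8
y-coordinate, sorted with cumulative weight:
  y=1 (Calder, w=150) cum 150
  y=1 (Denby, w=80) cum 230  ← median
  y=2 (Ashton, w=70) cum 300
  y=10 (Brookfield, w=50) cum 350
⇒ y* = 1

(8, 1)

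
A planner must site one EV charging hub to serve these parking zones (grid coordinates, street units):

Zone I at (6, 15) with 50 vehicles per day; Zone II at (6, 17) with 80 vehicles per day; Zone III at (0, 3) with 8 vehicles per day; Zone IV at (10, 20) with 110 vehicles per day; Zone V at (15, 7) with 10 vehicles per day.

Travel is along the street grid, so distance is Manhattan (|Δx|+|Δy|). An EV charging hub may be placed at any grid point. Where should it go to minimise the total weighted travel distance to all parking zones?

(6, 17)

Manhattan distance separates: Σwᵢ(|x−xᵢ|+|y−yᵢ|) = Σwᵢ|x−xᵢ| + Σwᵢ|y−yᵢ|, so x and y are optimised independently as 1-D weighted medians.
Total weight W = 258; half = 129.
x-coordinate, sorted with cumulative weight:
  x=0 (Zone III, w=8) cum 8
  x=6 (Zone I, w=50) cum 58
  x=6 (Zone II, w=80) cum 138  ← median
  x=10 (Zone IV, w=110) cum 248
  x=15 (Zone V, w=10) cum 258
⇒ x* = 6
y-coordinate, sorted with cumulative weight:
  y=3 (Zone III, w=8) cum 8
  y=7 (Zone V, w=10) cum 18
  y=15 (Zone I, w=50) cum 68
  y=17 (Zone II, w=80) cum 148  ← median
  y=20 (Zone IV, w=110) cum 258
⇒ y* = 17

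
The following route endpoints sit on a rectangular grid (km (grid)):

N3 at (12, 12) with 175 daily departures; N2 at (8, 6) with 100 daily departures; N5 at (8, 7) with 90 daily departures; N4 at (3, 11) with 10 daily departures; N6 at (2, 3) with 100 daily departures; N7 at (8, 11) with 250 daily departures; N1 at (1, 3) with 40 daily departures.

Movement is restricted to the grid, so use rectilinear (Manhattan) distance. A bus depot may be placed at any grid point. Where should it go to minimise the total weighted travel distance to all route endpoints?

(8, 11)

Manhattan distance separates: Σwᵢ(|x−xᵢ|+|y−yᵢ|) = Σwᵢ|x−xᵢ| + Σwᵢ|y−yᵢ|, so x and y are optimised independently as 1-D weighted medians.
Total weight W = 765; half = 382.5.
x-coordinate, sorted with cumulative weight:
  x=1 (N1, w=40) cum 40
  x=2 (N6, w=100) cum 140
  x=3 (N4, w=10) cum 150
  x=8 (N2, w=100) cum 250
  x=8 (N5, w=90) cum 340
  x=8 (N7, w=250) cum 590  ← median
  x=12 (N3, w=175) cum 765
⇒ x* = 8
y-coordinate, sorted with cumulative weight:
  y=3 (N6, w=100) cum 100
  y=3 (N1, w=40) cum 140
  y=6 (N2, w=100) cum 240
  y=7 (N5, w=90) cum 330
  y=11 (N4, w=10) cum 340
  y=11 (N7, w=250) cum 590  ← median
  y=12 (N3, w=175) cum 765
⇒ y* = 11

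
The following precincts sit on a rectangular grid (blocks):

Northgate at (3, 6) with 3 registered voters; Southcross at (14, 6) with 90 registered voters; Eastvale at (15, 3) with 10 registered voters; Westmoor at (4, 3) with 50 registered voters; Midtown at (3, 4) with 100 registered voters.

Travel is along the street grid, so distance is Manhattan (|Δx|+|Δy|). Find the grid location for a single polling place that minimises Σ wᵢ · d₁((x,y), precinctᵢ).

(4, 4)

Manhattan distance separates: Σwᵢ(|x−xᵢ|+|y−yᵢ|) = Σwᵢ|x−xᵢ| + Σwᵢ|y−yᵢ|, so x and y are optimised independently as 1-D weighted medians.
Total weight W = 253; half = 126.5.
x-coordinate, sorted with cumulative weight:
  x=3 (Northgate, w=3) cum 3
  x=3 (Midtown, w=100) cum 103
  x=4 (Westmoor, w=50) cum 153  ← median
  x=14 (Southcross, w=90) cum 243
  x=15 (Eastvale, w=10) cum 253
⇒ x* = 4
y-coordinate, sorted with cumulative weight:
  y=3 (Eastvale, w=10) cum 10
  y=3 (Westmoor, w=50) cum 60
  y=4 (Midtown, w=100) cum 160  ← median
  y=6 (Northgate, w=3) cum 163
  y=6 (Southcross, w=90) cum 253
⇒ y* = 4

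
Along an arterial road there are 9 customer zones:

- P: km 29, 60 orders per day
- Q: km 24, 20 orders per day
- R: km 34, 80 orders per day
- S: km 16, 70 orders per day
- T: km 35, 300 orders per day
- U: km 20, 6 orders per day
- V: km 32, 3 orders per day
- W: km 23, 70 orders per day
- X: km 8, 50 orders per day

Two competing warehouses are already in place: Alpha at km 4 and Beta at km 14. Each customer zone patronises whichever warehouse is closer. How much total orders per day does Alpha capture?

50

The indifferent point is the midpoint (4+14)/2 = 9; customer zones left of it (closer to Alpha at 4) go to Alpha, those right go to Beta.
  X at 8 (w=50) → Alpha
  S at 16 (w=70) → Beta
  U at 20 (w=6) → Beta
  W at 23 (w=70) → Beta
  Q at 24 (w=20) → Beta
  P at 29 (w=60) → Beta
  V at 32 (w=3) → Beta
  R at 34 (w=80) → Beta
  T at 35 (w=300) → Beta
Alpha captures 50; Beta captures 609.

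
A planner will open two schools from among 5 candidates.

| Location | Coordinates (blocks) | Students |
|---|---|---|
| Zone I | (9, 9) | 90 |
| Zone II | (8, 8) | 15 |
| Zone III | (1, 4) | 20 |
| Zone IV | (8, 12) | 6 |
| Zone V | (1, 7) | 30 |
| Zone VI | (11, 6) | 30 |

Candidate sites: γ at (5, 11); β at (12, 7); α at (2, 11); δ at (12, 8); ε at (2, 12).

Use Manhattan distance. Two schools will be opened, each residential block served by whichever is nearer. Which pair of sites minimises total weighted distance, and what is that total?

Evaluate every pair (each demand assigned to the nearer of the two):
  {α, δ}: total = 862
  {δ, ε}: total = 906
  {β, α}: total = 937
  {β, ε}: total = 981
  {γ, δ}: total = 994
  {γ, β}: total = 1069
  {β, δ}: total = 1138
  {γ, α}: total = 1294
  {γ, ε}: total = 1344
  {α, ε}: total = 1711
Best pair: {α, δ} with total 862.

{α, δ}, total 862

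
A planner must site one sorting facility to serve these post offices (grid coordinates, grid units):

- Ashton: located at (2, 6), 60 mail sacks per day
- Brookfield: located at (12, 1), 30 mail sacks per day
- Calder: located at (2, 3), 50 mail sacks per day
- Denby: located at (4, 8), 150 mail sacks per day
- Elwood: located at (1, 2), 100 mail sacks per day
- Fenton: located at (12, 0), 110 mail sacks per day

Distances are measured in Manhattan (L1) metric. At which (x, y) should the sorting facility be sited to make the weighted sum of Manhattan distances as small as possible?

Manhattan distance separates: Σwᵢ(|x−xᵢ|+|y−yᵢ|) = Σwᵢ|x−xᵢ| + Σwᵢ|y−yᵢ|, so x and y are optimised independently as 1-D weighted medians.
Total weight W = 500; half = 250.
x-coordinate, sorted with cumulative weight:
  x=1 (Elwood, w=100) cum 100
  x=2 (Ashton, w=60) cum 160
  x=2 (Calder, w=50) cum 210
  x=4 (Denby, w=150) cum 360  ← median
  x=12 (Brookfield, w=30) cum 390
  x=12 (Fenton, w=110) cum 500
⇒ x* = 4
y-coordinate, sorted with cumulative weight:
  y=0 (Fenton, w=110) cum 110
  y=1 (Brookfield, w=30) cum 140
  y=2 (Elwood, w=100) cum 240
  y=3 (Calder, w=50) cum 290  ← median
  y=6 (Ashton, w=60) cum 350
  y=8 (Denby, w=150) cum 500
⇒ y* = 3

(4, 3)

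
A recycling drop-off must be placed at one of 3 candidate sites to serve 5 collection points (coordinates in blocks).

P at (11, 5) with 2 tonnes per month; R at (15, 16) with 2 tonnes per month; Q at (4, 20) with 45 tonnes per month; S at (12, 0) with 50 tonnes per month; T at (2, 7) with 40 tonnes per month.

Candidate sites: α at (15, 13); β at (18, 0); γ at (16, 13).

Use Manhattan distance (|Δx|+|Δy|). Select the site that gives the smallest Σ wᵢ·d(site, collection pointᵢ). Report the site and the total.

α, total 2400 blocks

Total weighted distance at each candidate:
  α (15, 13): total = 2400
  β (18, 0): total = 2812
  γ (16, 13): total = 2539
Minimum is at α with total 2400 blocks.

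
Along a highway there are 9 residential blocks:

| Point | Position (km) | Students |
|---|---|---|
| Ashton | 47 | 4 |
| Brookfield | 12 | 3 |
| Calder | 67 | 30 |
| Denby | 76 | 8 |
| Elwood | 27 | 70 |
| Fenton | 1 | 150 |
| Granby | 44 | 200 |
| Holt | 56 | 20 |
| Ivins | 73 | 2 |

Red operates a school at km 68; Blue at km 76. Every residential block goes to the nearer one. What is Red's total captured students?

477

The indifferent point is the midpoint (68+76)/2 = 72; residential blocks left of it (closer to Red at 68) go to Red, those right go to Blue.
  Fenton at 1 (w=150) → Red
  Brookfield at 12 (w=3) → Red
  Elwood at 27 (w=70) → Red
  Granby at 44 (w=200) → Red
  Ashton at 47 (w=4) → Red
  Holt at 56 (w=20) → Red
  Calder at 67 (w=30) → Red
  Ivins at 73 (w=2) → Blue
  Denby at 76 (w=8) → Blue
Red captures 477; Blue captures 10.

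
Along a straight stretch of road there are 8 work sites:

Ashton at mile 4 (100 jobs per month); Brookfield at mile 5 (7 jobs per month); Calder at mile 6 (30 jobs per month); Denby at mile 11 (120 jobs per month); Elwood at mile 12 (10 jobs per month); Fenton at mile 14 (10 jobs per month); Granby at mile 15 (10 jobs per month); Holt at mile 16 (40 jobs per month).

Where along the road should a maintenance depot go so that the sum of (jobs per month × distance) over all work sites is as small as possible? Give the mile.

For a sum of weighted absolute distances on a line, the optimum is the weighted median (not the mean). Total weight W = 327; half-weight = 163.5.
Sort by position and accumulate weight:
  mile 4 (Ashton, w=100) → cum 100
  mile 5 (Brookfield, w=7) → cum 107
  mile 6 (Calder, w=30) → cum 137
  mile 11 (Denby, w=120) → cum 257  ≥ 163.5 → median here
  mile 12 (Elwood, w=10) → cum 267
  mile 14 (Fenton, w=10) → cum 277
  mile 15 (Granby, w=10) → cum 287
  mile 16 (Holt, w=40) → cum 327
Optimal location: mile 11.

x = 11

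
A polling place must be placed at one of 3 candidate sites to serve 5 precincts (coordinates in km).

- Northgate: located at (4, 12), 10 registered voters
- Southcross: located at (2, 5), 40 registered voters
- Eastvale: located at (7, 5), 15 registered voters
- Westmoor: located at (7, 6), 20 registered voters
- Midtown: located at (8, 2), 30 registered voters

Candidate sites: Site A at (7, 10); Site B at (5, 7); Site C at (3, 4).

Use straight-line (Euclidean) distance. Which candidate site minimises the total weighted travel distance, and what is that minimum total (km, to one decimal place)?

Total weighted distance at each candidate:
  Site A (7, 10): total = 715.8
  Site B (5, 7): total = 457.3
  Site C (3, 4): total = 450.0
Minimum is at Site C with total 450.0 km.

Site C, total 450.0 km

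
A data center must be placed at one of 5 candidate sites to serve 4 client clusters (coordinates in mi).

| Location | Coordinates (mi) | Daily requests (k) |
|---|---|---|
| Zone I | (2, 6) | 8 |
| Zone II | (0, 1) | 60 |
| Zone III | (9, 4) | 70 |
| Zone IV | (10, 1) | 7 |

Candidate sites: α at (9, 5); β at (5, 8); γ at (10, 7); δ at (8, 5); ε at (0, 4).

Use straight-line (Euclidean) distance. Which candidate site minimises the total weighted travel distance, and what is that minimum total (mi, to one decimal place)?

Total weighted distance at each candidate:
  α (9, 5): total = 746.4
  β (5, 8): total = 1001.2
  γ (10, 7): total = 1027.6
  δ (8, 5): total = 715.6
  ε (0, 4): total = 905.7
Minimum is at δ with total 715.6 mi.

δ, total 715.6 mi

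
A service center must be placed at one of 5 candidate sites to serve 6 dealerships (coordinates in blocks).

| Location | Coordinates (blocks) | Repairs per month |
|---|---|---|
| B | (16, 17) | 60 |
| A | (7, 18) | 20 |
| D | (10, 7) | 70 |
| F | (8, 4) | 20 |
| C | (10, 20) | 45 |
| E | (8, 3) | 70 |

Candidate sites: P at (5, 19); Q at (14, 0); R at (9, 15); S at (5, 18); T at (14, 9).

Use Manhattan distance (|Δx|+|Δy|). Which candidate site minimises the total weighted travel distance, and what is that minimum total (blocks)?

Total weighted distance at each candidate:
  P (5, 19): total = 3990
  Q (14, 0): total = 4320
  R (9, 15): total = 2690
  S (5, 18): total = 3795
  T (14, 9): total = 3075
Minimum is at R with total 2690 blocks.

R, total 2690 blocks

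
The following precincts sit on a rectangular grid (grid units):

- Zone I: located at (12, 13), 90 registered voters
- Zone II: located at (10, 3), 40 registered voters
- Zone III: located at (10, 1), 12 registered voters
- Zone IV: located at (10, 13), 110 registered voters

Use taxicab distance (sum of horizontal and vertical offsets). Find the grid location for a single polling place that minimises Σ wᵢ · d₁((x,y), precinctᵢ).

Manhattan distance separates: Σwᵢ(|x−xᵢ|+|y−yᵢ|) = Σwᵢ|x−xᵢ| + Σwᵢ|y−yᵢ|, so x and y are optimised independently as 1-D weighted medians.
Total weight W = 252; half = 126.
x-coordinate, sorted with cumulative weight:
  x=10 (Zone II, w=40) cum 40
  x=10 (Zone III, w=12) cum 52
  x=10 (Zone IV, w=110) cum 162  ← median
  x=12 (Zone I, w=90) cum 252
⇒ x* = 10
y-coordinate, sorted with cumulative weight:
  y=1 (Zone III, w=12) cum 12
  y=3 (Zone II, w=40) cum 52
  y=13 (Zone I, w=90) cum 142  ← median
  y=13 (Zone IV, w=110) cum 252
⇒ y* = 13

(10, 13)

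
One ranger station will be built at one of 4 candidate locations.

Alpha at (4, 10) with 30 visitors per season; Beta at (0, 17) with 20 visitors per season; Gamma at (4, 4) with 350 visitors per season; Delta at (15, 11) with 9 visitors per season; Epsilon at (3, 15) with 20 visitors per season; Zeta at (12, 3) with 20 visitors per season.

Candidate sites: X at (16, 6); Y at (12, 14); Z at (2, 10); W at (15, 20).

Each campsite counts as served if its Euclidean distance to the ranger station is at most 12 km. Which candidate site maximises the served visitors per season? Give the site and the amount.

Coverage radius r = 12 km; a point is covered iff (Δx)²+(Δy)² ≤ 12² = 144.
  X (16, 6): covers {Delta, Zeta} → 29
  Y (12, 14): covers {Alpha, Delta, Epsilon, Zeta} → 79
  Z (2, 10): covers {Alpha, Beta, Gamma, Epsilon} → 420
  W (15, 20): covers {Delta} → 9
Maximum coverage at Z: 420 visitors per season.

Z, covering 420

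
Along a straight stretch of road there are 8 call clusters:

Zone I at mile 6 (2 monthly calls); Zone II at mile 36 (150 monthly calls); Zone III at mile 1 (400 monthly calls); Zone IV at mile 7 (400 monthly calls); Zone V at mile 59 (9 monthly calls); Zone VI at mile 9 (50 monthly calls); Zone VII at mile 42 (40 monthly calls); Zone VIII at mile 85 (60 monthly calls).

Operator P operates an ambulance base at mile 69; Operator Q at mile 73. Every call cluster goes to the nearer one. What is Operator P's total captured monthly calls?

The indifferent point is the midpoint (69+73)/2 = 71; call clusters left of it (closer to Operator P at 69) go to Operator P, those right go to Operator Q.
  Zone III at 1 (w=400) → Operator P
  Zone I at 6 (w=2) → Operator P
  Zone IV at 7 (w=400) → Operator P
  Zone VI at 9 (w=50) → Operator P
  Zone II at 36 (w=150) → Operator P
  Zone VII at 42 (w=40) → Operator P
  Zone V at 59 (w=9) → Operator P
  Zone VIII at 85 (w=60) → Operator Q
Operator P captures 1051; Operator Q captures 60.

1051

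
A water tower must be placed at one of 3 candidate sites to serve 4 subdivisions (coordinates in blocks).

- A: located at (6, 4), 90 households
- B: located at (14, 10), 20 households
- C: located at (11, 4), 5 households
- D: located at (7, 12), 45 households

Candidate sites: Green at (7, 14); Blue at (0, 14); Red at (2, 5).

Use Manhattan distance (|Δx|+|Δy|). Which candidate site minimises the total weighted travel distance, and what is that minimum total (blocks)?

Green, total 1370 blocks

Total weighted distance at each candidate:
  Green (7, 14): total = 1370
  Blue (0, 14): total = 2310
  Red (2, 5): total = 1380
Minimum is at Green with total 1370 blocks.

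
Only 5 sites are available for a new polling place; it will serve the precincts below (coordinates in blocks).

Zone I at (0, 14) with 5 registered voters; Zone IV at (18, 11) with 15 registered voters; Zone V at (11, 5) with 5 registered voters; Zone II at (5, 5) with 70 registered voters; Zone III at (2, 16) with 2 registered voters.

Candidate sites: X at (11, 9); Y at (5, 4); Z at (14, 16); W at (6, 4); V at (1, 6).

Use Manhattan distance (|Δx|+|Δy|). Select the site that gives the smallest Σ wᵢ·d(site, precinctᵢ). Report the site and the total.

Total weighted distance at each candidate:
  X (11, 9): total = 967
  Y (5, 4): total = 510
  Z (14, 16): total = 1709
  W (6, 4): total = 567
  V (1, 6): total = 802
Minimum is at Y with total 510 blocks.

Y, total 510 blocks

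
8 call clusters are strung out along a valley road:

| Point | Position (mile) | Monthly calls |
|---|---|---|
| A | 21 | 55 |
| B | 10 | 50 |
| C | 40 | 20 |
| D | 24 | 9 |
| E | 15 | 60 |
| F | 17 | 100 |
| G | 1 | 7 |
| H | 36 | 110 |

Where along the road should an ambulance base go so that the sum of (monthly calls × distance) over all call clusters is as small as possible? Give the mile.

For a sum of weighted absolute distances on a line, the optimum is the weighted median (not the mean). Total weight W = 411; half-weight = 205.5.
Sort by position and accumulate weight:
  mile 1 (G, w=7) → cum 7
  mile 10 (B, w=50) → cum 57
  mile 15 (E, w=60) → cum 117
  mile 17 (F, w=100) → cum 217  ≥ 205.5 → median here
  mile 21 (A, w=55) → cum 272
  mile 24 (D, w=9) → cum 281
  mile 36 (H, w=110) → cum 391
  mile 40 (C, w=20) → cum 411
Optimal location: mile 17.

x = 17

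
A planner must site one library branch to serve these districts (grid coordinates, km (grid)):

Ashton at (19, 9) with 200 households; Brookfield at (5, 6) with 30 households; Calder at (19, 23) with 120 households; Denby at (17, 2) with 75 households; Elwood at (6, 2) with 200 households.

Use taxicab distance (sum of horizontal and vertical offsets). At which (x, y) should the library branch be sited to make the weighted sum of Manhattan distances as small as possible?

Manhattan distance separates: Σwᵢ(|x−xᵢ|+|y−yᵢ|) = Σwᵢ|x−xᵢ| + Σwᵢ|y−yᵢ|, so x and y are optimised independently as 1-D weighted medians.
Total weight W = 625; half = 312.5.
x-coordinate, sorted with cumulative weight:
  x=5 (Brookfield, w=30) cum 30
  x=6 (Elwood, w=200) cum 230
  x=17 (Denby, w=75) cum 305
  x=19 (Ashton, w=200) cum 505  ← median
  x=19 (Calder, w=120) cum 625
⇒ x* = 19
y-coordinate, sorted with cumulative weight:
  y=2 (Denby, w=75) cum 75
  y=2 (Elwood, w=200) cum 275
  y=6 (Brookfield, w=30) cum 305
  y=9 (Ashton, w=200) cum 505  ← median
  y=23 (Calder, w=120) cum 625
⇒ y* = 9

(19, 9)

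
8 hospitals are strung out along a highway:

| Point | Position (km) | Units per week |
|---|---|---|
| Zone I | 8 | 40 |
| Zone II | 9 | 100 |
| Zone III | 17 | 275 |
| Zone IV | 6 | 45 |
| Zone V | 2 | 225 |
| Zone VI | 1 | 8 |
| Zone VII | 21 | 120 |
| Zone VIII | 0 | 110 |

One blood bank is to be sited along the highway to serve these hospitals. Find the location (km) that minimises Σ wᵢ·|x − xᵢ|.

For a sum of weighted absolute distances on a line, the optimum is the weighted median (not the mean). Total weight W = 923; half-weight = 461.5.
Sort by position and accumulate weight:
  km 0 (Zone VIII, w=110) → cum 110
  km 1 (Zone VI, w=8) → cum 118
  km 2 (Zone V, w=225) → cum 343
  km 6 (Zone IV, w=45) → cum 388
  km 8 (Zone I, w=40) → cum 428
  km 9 (Zone II, w=100) → cum 528  ≥ 461.5 → median here
  km 17 (Zone III, w=275) → cum 803
  km 21 (Zone VII, w=120) → cum 923
Optimal location: km 9.

x = 9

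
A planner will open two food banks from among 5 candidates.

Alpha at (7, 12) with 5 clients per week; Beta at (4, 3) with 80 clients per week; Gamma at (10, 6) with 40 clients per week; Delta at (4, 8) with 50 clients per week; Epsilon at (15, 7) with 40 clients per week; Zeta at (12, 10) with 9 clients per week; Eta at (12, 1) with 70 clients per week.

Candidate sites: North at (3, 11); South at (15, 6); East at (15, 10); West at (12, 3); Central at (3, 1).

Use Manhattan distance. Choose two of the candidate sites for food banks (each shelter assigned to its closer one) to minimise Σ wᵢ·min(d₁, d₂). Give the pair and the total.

{West, Central}, total 1393

Evaluate every pair (each demand assigned to the nearer of the two):
  {West, Central}: total = 1393
  {North, West}: total = 1548
  {South, Central}: total = 1573
  {South, West}: total = 1803
  {North, South}: total = 1808
  {East, West}: total = 1827
  {East, Central}: total = 1827
  {North, East}: total = 2292
  {North, Central}: total = 2305
  {South, East}: total = 2647
Best pair: {West, Central} with total 1393.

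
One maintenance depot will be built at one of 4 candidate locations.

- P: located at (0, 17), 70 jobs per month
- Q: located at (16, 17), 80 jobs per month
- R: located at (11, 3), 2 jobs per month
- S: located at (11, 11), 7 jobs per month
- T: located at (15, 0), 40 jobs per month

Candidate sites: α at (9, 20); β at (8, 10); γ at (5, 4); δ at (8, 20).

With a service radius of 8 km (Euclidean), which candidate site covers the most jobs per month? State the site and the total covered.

α, covering 80

Coverage radius r = 8 km; a point is covered iff (Δx)²+(Δy)² ≤ 8² = 64.
  α (9, 20): covers {Q} → 80
  β (8, 10): covers {R, S} → 9
  γ (5, 4): covers {R} → 2
  δ (8, 20): covers {none} → 0
Maximum coverage at α: 80 jobs per month.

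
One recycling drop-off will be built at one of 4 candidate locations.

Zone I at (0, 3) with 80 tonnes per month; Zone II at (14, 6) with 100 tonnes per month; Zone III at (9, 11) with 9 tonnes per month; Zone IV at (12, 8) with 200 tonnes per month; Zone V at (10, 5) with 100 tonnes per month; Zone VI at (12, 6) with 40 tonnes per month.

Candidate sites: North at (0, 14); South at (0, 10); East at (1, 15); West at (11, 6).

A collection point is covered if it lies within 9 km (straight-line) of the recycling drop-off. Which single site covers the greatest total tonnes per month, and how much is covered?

West, covering 449

Coverage radius r = 9 km; a point is covered iff (Δx)²+(Δy)² ≤ 9² = 81.
  North (0, 14): covers {none} → 0
  South (0, 10): covers {Zone I} → 80
  East (1, 15): covers {Zone III} → 9
  West (11, 6): covers {Zone II, Zone III, Zone IV, Zone V, Zone VI} → 449
Maximum coverage at West: 449 tonnes per month.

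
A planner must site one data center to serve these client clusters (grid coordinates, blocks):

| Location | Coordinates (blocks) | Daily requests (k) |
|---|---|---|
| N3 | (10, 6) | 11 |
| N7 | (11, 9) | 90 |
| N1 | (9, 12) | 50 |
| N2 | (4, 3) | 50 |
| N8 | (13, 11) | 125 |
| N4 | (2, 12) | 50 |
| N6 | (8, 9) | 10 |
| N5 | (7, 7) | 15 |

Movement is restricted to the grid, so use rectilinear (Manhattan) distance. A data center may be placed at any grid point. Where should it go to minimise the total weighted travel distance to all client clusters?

(11, 11)

Manhattan distance separates: Σwᵢ(|x−xᵢ|+|y−yᵢ|) = Σwᵢ|x−xᵢ| + Σwᵢ|y−yᵢ|, so x and y are optimised independently as 1-D weighted medians.
Total weight W = 401; half = 200.5.
x-coordinate, sorted with cumulative weight:
  x=2 (N4, w=50) cum 50
  x=4 (N2, w=50) cum 100
  x=7 (N5, w=15) cum 115
  x=8 (N6, w=10) cum 125
  x=9 (N1, w=50) cum 175
  x=10 (N3, w=11) cum 186
  x=11 (N7, w=90) cum 276  ← median
  x=13 (N8, w=125) cum 401
⇒ x* = 11
y-coordinate, sorted with cumulative weight:
  y=3 (N2, w=50) cum 50
  y=6 (N3, w=11) cum 61
  y=7 (N5, w=15) cum 76
  y=9 (N7, w=90) cum 166
  y=9 (N6, w=10) cum 176
  y=11 (N8, w=125) cum 301  ← median
  y=12 (N1, w=50) cum 351
  y=12 (N4, w=50) cum 401
⇒ y* = 11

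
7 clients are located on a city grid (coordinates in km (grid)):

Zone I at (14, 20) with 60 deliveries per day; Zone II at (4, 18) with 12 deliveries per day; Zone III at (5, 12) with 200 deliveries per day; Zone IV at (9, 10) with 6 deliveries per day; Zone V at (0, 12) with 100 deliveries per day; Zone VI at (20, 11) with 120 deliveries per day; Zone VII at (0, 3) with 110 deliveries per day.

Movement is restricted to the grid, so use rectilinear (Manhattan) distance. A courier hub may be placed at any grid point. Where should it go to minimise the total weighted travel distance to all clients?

Manhattan distance separates: Σwᵢ(|x−xᵢ|+|y−yᵢ|) = Σwᵢ|x−xᵢ| + Σwᵢ|y−yᵢ|, so x and y are optimised independently as 1-D weighted medians.
Total weight W = 608; half = 304.
x-coordinate, sorted with cumulative weight:
  x=0 (Zone V, w=100) cum 100
  x=0 (Zone VII, w=110) cum 210
  x=4 (Zone II, w=12) cum 222
  x=5 (Zone III, w=200) cum 422  ← median
  x=9 (Zone IV, w=6) cum 428
  x=14 (Zone I, w=60) cum 488
  x=20 (Zone VI, w=120) cum 608
⇒ x* = 5
y-coordinate, sorted with cumulative weight:
  y=3 (Zone VII, w=110) cum 110
  y=10 (Zone IV, w=6) cum 116
  y=11 (Zone VI, w=120) cum 236
  y=12 (Zone III, w=200) cum 436  ← median
  y=12 (Zone V, w=100) cum 536
  y=18 (Zone II, w=12) cum 548
  y=20 (Zone I, w=60) cum 608
⇒ y* = 12

(5, 12)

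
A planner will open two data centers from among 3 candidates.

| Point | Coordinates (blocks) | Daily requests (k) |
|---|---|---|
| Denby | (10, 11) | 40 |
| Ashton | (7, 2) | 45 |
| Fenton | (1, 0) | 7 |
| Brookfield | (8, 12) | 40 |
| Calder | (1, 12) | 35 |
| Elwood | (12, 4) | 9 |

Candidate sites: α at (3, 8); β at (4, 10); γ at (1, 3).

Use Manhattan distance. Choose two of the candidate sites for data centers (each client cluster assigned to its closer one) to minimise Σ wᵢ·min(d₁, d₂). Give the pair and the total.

{β, γ}, total 1139

Evaluate every pair (each demand assigned to the nearer of the two):
  {β, γ}: total = 1139
  {α, β}: total = 1332
  {α, γ}: total = 1414
Best pair: {β, γ} with total 1139.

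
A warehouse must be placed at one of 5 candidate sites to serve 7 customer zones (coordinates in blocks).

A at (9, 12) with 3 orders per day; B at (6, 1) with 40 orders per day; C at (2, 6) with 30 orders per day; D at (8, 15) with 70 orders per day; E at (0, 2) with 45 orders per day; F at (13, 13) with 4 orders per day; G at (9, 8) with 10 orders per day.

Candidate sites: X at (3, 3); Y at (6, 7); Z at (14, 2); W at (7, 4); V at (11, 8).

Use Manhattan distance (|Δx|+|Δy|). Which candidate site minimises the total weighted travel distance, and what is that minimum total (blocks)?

Total weighted distance at each candidate:
  X (3, 3): total = 1925
  Y (6, 7): total = 1701
  Z (14, 2): total = 3003
  W (7, 4): total = 1765
  V (11, 8): total = 2341
Minimum is at Y with total 1701 blocks.

Y, total 1701 blocks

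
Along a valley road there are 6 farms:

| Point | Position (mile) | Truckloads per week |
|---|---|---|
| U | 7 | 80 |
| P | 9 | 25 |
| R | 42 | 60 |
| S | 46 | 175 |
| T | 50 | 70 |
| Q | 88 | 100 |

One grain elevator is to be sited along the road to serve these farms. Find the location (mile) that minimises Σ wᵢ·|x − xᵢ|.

x = 46

For a sum of weighted absolute distances on a line, the optimum is the weighted median (not the mean). Total weight W = 510; half-weight = 255.
Sort by position and accumulate weight:
  mile 7 (U, w=80) → cum 80
  mile 9 (P, w=25) → cum 105
  mile 42 (R, w=60) → cum 165
  mile 46 (S, w=175) → cum 340  ≥ 255 → median here
  mile 50 (T, w=70) → cum 410
  mile 88 (Q, w=100) → cum 510
Optimal location: mile 46.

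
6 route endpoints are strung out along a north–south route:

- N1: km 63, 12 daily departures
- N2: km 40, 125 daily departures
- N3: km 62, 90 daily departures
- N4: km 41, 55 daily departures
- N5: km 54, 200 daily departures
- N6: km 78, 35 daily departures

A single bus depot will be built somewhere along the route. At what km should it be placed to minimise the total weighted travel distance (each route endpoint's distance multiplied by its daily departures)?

For a sum of weighted absolute distances on a line, the optimum is the weighted median (not the mean). Total weight W = 517; half-weight = 258.5.
Sort by position and accumulate weight:
  km 40 (N2, w=125) → cum 125
  km 41 (N4, w=55) → cum 180
  km 54 (N5, w=200) → cum 380  ≥ 258.5 → median here
  km 62 (N3, w=90) → cum 470
  km 63 (N1, w=12) → cum 482
  km 78 (N6, w=35) → cum 517
Optimal location: km 54.

x = 54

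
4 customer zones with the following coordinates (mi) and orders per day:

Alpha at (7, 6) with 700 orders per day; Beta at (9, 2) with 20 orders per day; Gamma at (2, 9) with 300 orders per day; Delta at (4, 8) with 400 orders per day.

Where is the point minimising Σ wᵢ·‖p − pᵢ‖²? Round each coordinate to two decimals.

(5.13, 7.14)

The minimiser of Σwᵢ‖p−pᵢ‖² is the weighted centroid p* = (Σwᵢpᵢ)/(Σwᵢ).
Σwᵢ = 1420.
Σwᵢxᵢ = 700·7 + 20·9 + 300·2 + 400·4 = 7280.
Σwᵢyᵢ = 700·6 + 20·2 + 300·9 + 400·8 = 10140.
x* = 7280/1420 = 5.13, y* = 10140/1420 = 7.14.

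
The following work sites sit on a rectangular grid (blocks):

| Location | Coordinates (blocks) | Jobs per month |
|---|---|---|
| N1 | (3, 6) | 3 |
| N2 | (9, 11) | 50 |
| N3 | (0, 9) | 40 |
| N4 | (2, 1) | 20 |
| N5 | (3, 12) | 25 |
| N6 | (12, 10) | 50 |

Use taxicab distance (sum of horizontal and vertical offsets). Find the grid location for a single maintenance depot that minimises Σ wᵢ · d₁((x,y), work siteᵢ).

Manhattan distance separates: Σwᵢ(|x−xᵢ|+|y−yᵢ|) = Σwᵢ|x−xᵢ| + Σwᵢ|y−yᵢ|, so x and y are optimised independently as 1-D weighted medians.
Total weight W = 188; half = 94.
x-coordinate, sorted with cumulative weight:
  x=0 (N3, w=40) cum 40
  x=2 (N4, w=20) cum 60
  x=3 (N1, w=3) cum 63
  x=3 (N5, w=25) cum 88
  x=9 (N2, w=50) cum 138  ← median
  x=12 (N6, w=50) cum 188
⇒ x* = 9
y-coordinate, sorted with cumulative weight:
  y=1 (N4, w=20) cum 20
  y=6 (N1, w=3) cum 23
  y=9 (N3, w=40) cum 63
  y=10 (N6, w=50) cum 113  ← median
  y=11 (N2, w=50) cum 163
  y=12 (N5, w=25) cum 188
⇒ y* = 10

(9, 10)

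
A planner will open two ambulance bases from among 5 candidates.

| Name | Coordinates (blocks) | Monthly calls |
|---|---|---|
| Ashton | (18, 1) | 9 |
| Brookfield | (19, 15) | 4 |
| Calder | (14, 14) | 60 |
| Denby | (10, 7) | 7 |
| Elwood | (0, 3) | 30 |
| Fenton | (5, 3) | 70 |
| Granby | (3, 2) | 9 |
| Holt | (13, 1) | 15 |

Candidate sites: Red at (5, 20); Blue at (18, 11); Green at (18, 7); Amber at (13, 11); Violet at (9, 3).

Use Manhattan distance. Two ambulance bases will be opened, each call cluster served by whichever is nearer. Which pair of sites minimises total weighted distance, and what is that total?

{Amber, Violet}, total 1117

Evaluate every pair (each demand assigned to the nearer of the two):
  {Amber, Violet}: total = 1117
  {Blue, Violet}: total = 1268
  {Green, Violet}: total = 1488
  {Red, Violet}: total = 1813
  {Green, Amber}: total = 2450
  {Blue, Amber}: total = 2470
  {Red, Amber}: total = 2535
  {Blue, Green}: total = 2745
  {Red, Blue}: total = 2869
  {Red, Green}: total = 3001
Best pair: {Amber, Violet} with total 1117.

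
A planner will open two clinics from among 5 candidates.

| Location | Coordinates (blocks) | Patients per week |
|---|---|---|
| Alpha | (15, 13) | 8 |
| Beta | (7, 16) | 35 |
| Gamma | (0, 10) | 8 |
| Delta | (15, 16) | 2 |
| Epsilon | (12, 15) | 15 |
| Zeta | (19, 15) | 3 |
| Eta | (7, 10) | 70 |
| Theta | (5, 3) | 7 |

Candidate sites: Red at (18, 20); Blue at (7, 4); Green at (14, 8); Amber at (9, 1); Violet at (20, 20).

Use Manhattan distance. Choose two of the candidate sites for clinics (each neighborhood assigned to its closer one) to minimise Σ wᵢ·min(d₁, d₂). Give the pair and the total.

Evaluate every pair (each demand assigned to the nearer of the two):
  {Blue, Green}: total = 1202
  {Red, Blue}: total = 1242
  {Blue, Violet}: total = 1292
  {Blue, Amber}: total = 1450
  {Green, Amber}: total = 1562
  {Red, Green}: total = 1596
  {Green, Violet}: total = 1600
  {Red, Amber}: total = 1758
  {Amber, Violet}: total = 1878
  {Red, Violet}: total = 2706
Best pair: {Blue, Green} with total 1202.

{Blue, Green}, total 1202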